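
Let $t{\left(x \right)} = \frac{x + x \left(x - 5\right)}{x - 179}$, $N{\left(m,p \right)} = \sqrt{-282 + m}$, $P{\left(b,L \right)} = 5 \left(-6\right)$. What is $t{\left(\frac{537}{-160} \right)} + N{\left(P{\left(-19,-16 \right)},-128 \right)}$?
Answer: $- \frac{3531}{26080} + 2 i \sqrt{78} \approx -0.13539 + 17.664 i$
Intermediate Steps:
$P{\left(b,L \right)} = -30$
$t{\left(x \right)} = \frac{x + x \left(-5 + x\right)}{-179 + x}$
$t{\left(\frac{537}{-160} \right)} + N{\left(P{\left(-19,-16 \right)},-128 \right)} = \frac{\frac{537}{-160} \left(-4 + \frac{537}{-160}\right)}{-179 + \frac{537}{-160}} + \sqrt{-282 - 30} = \frac{537 \left(- \frac{1}{160}\right) \left(-4 + 537 \left(- \frac{1}{160}\right)\right)}{-179 + 537 \left(- \frac{1}{160}\right)} + \sqrt{-312} = - \frac{537 \left(-4 - \frac{537}{160}\right)}{160 \left(-179 - \frac{537}{160}\right)} + 2 i \sqrt{78} = \left(- \frac{537}{160}\right) \frac{1}{- \frac{29177}{160}} \left(- \frac{1177}{160}\right) + 2 i \sqrt{78} = \left(- \frac{537}{160}\right) \left(- \frac{160}{29177}\right) \left(- \frac{1177}{160}\right) + 2 i \sqrt{78} = - \frac{3531}{26080} + 2 i \sqrt{78}$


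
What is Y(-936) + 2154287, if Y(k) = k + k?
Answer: 2152415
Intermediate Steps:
Y(k) = 2*k
Y(-936) + 2154287 = 2*(-936) + 2154287 = -1872 + 2154287 = 2152415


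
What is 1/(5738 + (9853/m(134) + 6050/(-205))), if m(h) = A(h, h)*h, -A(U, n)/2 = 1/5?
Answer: 10988/60704999 ≈ 0.00018101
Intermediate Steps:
A(U, n) = -⅖ (A(U, n) = -2/5 = -2*⅕ = -⅖)
m(h) = -2*h/5
1/(5738 + (9853/m(134) + 6050/(-205))) = 1/(5738 + (9853/((-⅖*134)) + 6050/(-205))) = 1/(5738 + (9853/(-268/5) + 6050*(-1/205))) = 1/(5738 + (9853*(-5/268) - 1210/41)) = 1/(5738 + (-49265/268 - 1210/41)) = 1/(5738 - 2344145/10988) = 1/(60704999/10988) = 10988/60704999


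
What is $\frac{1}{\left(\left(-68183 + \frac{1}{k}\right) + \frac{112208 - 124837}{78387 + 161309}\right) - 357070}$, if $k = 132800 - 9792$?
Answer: $- \frac{1842782848}{783649031537315} \approx -2.3515 \cdot 10^{-6}$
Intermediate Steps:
$k = 123008$ ($k = 132800 - 9792 = 123008$)
$\frac{1}{\left(\left(-68183 + \frac{1}{k}\right) + \frac{112208 - 124837}{78387 + 161309}\right) - 357070} = \frac{1}{\left(\left(-68183 + \frac{1}{123008}\right) + \frac{112208 - 124837}{78387 + 161309}\right) - 357070} = \frac{1}{\left(\left(-68183 + \frac{1}{123008}\right) - \frac{12629}{239696}\right) - 357070} = \frac{1}{\left(- \frac{8387054463}{123008} - \frac{12629}{239696}\right) - 357070} = \frac{1}{- \frac{125646560001955}{1842782848} - 357070} = \frac{1}{- \frac{783649031537315}{1842782848}} = - \frac{1842782848}{783649031537315}$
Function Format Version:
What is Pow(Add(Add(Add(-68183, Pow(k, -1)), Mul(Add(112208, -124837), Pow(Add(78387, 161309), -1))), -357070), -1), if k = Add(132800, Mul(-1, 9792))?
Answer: Rational(-1842782848, 783649031537315) ≈ -2.3515e-6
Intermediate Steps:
k = 123008 (k = Add(132800, -9792) = 123008)
Pow(Add(Add(Add(-68183, Pow(k, -1)), Mul(Add(112208, -124837), Pow(Add(78387, 161309), -1))), -357070), -1) = Pow(Add(Add(Add(-68183, Pow(123008, -1)), Mul(Add(112208, -124837), Pow(Add(78387, 161309), -1))), -357070), -1) = Pow(Add(Add(Add(-68183, Rational(1, 123008)), Mul(-12629, Pow(239696, -1))), -357070), -1) = Pow(Add(Add(Rational(-8387054463, 123008), Mul(-12629, Rational(1, 239696))), -357070), -1) = Pow(Add(Add(Rational(-8387054463, 123008), Rational(-12629, 239696)), -357070), -1) = Pow(Add(Rational(-125646560001955, 1842782848), -357070), -1) = Pow(Rational(-783649031537315, 1842782848), -1) = Rational(-1842782848, 783649031537315)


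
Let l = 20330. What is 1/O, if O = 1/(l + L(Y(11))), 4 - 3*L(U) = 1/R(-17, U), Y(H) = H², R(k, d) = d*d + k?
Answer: 891976255/43872 ≈ 20331.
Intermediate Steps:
R(k, d) = k + d² (R(k, d) = d² + k = k + d²)
L(U) = 4/3 - 1/(3*(-17 + U²))
O = 43872/891976255 (O = 1/(20330 + (-69 + 4*(11²)²)/(3*(-17 + (11²)²))) = 1/(20330 + (-69 + 4*121²)/(3*(-17 + 121²))) = 1/(20330 + (-69 + 4*14641)/(3*(-17 + 14641))) = 1/(20330 + (⅓)*(-69 + 58564)/14624) = 1/(20330 + (⅓)*(1/14624)*58495) = 1/(20330 + 58495/43872) = 1/(891976255/43872) = 43872/891976255 ≈ 4.9185e-5)
1/O = 1/(43872/891976255) = 891976255/43872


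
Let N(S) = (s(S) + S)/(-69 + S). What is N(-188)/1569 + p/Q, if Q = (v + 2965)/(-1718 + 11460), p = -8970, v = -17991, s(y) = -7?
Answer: 5872802837915/1009829843 ≈ 5815.6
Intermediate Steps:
N(S) = (-7 + S)/(-69 + S)
Q = -7513/4871 (Q = (-17991 + 2965)/(-1718 + 11460) = -15026/9742 = -15026*1/9742 = -7513/4871 ≈ -1.5424)
N(-188)/1569 + p/Q = ((-7 - 188)/(-69 - 188))/1569 - 8970/(-7513/4871) = (-195/(-257))*(1/1569) - 8970*(-4871/7513) = -1/257*(-195)*(1/1569) + 43692870/7513 = (195/257)*(1/1569) + 43692870/7513 = 65/134411 + 43692870/7513 = 5872802837915/1009829843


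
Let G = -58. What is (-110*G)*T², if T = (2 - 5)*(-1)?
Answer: 57420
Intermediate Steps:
T = 3 (T = -3*(-1) = 3)
(-110*G)*T² = -110*(-58)*3² = 6380*9 = 57420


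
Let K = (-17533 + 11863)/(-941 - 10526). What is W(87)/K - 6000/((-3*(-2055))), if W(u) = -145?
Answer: -45709591/155358 ≈ -294.22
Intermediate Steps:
K = 5670/11467 (K = -5670/(-11467) = -5670*(-1/11467) = 5670/11467 ≈ 0.49446)
W(87)/K - 6000/((-3*(-2055))) = -145/5670/11467 - 6000/((-3*(-2055))) = -145*11467/5670 - 6000/6165 = -332543/1134 - 6000*1/6165 = -332543/1134 - 400/411 = -45709591/155358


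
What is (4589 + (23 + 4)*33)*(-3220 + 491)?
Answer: -14954920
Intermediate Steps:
(4589 + (23 + 4)*33)*(-3220 + 491) = (4589 + 27*33)*(-2729) = (4589 + 891)*(-2729) = 5480*(-2729) = -14954920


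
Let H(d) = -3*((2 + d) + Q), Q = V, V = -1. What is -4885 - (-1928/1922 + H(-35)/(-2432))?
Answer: -5707272525/1168576 ≈ -4884.0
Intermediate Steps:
Q = -1
H(d) = -3 - 3*d (H(d) = -3*((2 + d) - 1) = -3*(1 + d) = -3 - 3*d)
-4885 - (-1928/1922 + H(-35)/(-2432)) = -4885 - (-1928/1922 + (-3 - 3*(-35))/(-2432)) = -4885 - (-1928*1/1922 + (-3 + 105)*(-1/2432)) = -4885 - (-964/961 + 102*(-1/2432)) = -4885 - (-964/961 - 51/1216) = -4885 - 1*(-1221235/1168576) = -4885 + 1221235/1168576 = -5707272525/1168576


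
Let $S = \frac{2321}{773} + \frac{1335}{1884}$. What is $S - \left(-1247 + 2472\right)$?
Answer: $- \frac{592867327}{485444} \approx -1221.3$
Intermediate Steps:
$S = \frac{1801573}{485444}$ ($S = 2321 \cdot \frac{1}{773} + 1335 \cdot \frac{1}{1884} = \frac{2321}{773} + \frac{445}{628} = \frac{1801573}{485444} \approx 3.7112$)
$S - \left(-1247 + 2472\right) = \frac{1801573}{485444} - \left(-1247 + 2472\right) = \frac{1801573}{485444} - 1225 = - \frac{592867327}{485444}$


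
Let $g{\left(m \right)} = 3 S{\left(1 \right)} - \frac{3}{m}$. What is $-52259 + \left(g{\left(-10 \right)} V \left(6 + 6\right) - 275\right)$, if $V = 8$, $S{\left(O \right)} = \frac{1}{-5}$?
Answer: $- \frac{262814}{5} \approx -52563.0$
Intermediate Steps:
$S{\left(O \right)} = - \frac{1}{5}$
$g{\left(m \right)} = - \frac{3}{5} - \frac{3}{m}$ ($g{\left(m \right)} = 3 \left(- \frac{1}{5}\right) - \frac{3}{m} = - \frac{3}{5} - \frac{3}{m}$)
$-52259 + \left(g{\left(-10 \right)} V \left(6 + 6\right) - 275\right) = -52259 - \left(275 - \left(- \frac{3}{5} - \frac{3}{-10}\right) 8 \left(6 + 6\right)\right) = -52259 - \left(275 - \left(- \frac{3}{5} - - \frac{3}{10}\right) 8 \cdot 12\right) = -52259 - \left(275 - \left(- \frac{3}{5} + \frac{3}{10}\right) 96\right) = -52259 - \frac{1519}{5} = - \frac{262814}{5}$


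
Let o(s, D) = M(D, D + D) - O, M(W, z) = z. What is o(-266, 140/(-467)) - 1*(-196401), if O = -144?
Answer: 91786235/467 ≈ 1.9654e+5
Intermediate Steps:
o(s, D) = 144 + 2*D (o(s, D) = (D + D) - 1*(-144) = 2*D + 144 = 144 + 2*D)
o(-266, 140/(-467)) - 1*(-196401) = (144 + 2*(140/(-467))) - 1*(-196401) = (144 + 2*(140*(-1/467))) + 196401 = (144 + 2*(-140/467)) + 196401 = (144 - 280/467) + 196401 = 66968/467 + 196401 = 91786235/467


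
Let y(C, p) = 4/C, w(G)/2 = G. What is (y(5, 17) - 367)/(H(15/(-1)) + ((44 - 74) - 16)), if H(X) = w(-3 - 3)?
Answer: 1831/290 ≈ 6.3138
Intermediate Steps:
w(G) = 2*G
H(X) = -12 (H(X) = 2*(-3 - 3) = 2*(-6) = -12)
(y(5, 17) - 367)/(H(15/(-1)) + ((44 - 74) - 16)) = (4/5 - 367)/(-12 + ((44 - 74) - 16)) = (4*(⅕) - 367)/(-12 + (-30 - 16)) = (⅘ - 367)/(-12 - 46) = -1831/5/(-58) = -1831/5*(-1/58) = 1831/290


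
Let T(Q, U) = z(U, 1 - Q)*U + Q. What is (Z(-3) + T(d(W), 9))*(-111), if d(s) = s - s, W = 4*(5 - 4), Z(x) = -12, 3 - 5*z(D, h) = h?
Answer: 4662/5 ≈ 932.40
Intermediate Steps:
z(D, h) = 3/5 - h/5
W = 4 (W = 4*1 = 4)
d(s) = 0
T(Q, U) = Q + U*(2/5 + Q/5) (T(Q, U) = (3/5 - (1 - Q)/5)*U + Q = (3/5 + (-1/5 + Q/5))*U + Q = (2/5 + Q/5)*U + Q = U*(2/5 + Q/5) + Q = Q + U*(2/5 + Q/5))
(Z(-3) + T(d(W), 9))*(-111) = (-12 + (0 + (1/5)*9*(2 + 0)))*(-111) = (-12 + (0 + (1/5)*9*2))*(-111) = (-12 + (0 + 18/5))*(-111) = (-12 + 18/5)*(-111) = -42/5*(-111) = 4662/5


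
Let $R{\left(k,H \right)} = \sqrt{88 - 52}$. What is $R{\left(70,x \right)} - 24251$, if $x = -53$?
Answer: $-24245$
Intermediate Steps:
$R{\left(k,H \right)} = 6$ ($R{\left(k,H \right)} = \sqrt{36} = 6$)
$R{\left(70,x \right)} - 24251 = 6 - 24251 = -24245$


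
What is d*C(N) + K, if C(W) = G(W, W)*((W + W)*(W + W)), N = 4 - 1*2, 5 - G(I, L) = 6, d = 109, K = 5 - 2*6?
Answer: -1751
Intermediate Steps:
K = -7 (K = 5 - 12 = -7)
G(I, L) = -1 (G(I, L) = 5 - 1*6 = 5 - 6 = -1)
N = 2 (N = 4 - 2 = 2)
C(W) = -4*W**2 (C(W) = -(W + W)*(W + W) = -2*W*2*W = -4*W**2)
d*C(N) + K = 109*(-4*2**2) - 7 = 109*(-4*4) - 7 = 109*(-16) - 7 = -1744 - 7 = -1751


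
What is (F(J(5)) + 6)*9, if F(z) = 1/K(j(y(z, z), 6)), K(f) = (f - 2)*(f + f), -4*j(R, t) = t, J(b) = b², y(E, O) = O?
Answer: 384/7 ≈ 54.857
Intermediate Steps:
j(R, t) = -t/4
K(f) = 2*f*(-2 + f) (K(f) = (-2 + f)*(2*f) = 2*f*(-2 + f))
F(z) = 2/21 (F(z) = 1/(2*(-¼*6)*(-2 - ¼*6)) = 1/(2*(-3/2)*(-2 - 3/2)) = 1/(2*(-3/2)*(-7/2)) = 1/(21/2) = 2/21)
(F(J(5)) + 6)*9 = (2/21 + 6)*9 = (128/21)*9 = 384/7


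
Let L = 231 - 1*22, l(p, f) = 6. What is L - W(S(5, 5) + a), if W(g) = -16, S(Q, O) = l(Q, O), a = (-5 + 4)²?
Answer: 225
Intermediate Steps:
a = 1 (a = (-1)² = 1)
S(Q, O) = 6
L = 209 (L = 231 - 22 = 209)
L - W(S(5, 5) + a) = 209 - 1*(-16) = 209 + 16 = 225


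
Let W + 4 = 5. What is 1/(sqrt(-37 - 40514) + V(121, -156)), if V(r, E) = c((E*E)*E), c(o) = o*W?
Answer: -1265472/4804258161869 - I*sqrt(40551)/14412774485607 ≈ -2.6341e-7 - 1.3972e-11*I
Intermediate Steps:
W = 1 (W = -4 + 5 = 1)
c(o) = o (c(o) = o*1 = o)
V(r, E) = E**3 (V(r, E) = (E*E)*E = E**2*E = E**3)
1/(sqrt(-37 - 40514) + V(121, -156)) = 1/(sqrt(-37 - 40514) + (-156)**3) = 1/(sqrt(-40551) - 3796416) = 1/(I*sqrt(40551) - 3796416) = 1/(-3796416 + I*sqrt(40551))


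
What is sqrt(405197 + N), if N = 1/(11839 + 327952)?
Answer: 2*sqrt(11695801075527487)/339791 ≈ 636.55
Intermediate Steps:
N = 1/339791 ≈ 2.9430e-6
sqrt(405197 + N) = sqrt(405197 + 1/339791) = sqrt(137682293828/339791) = 2*sqrt(11695801075527487)/339791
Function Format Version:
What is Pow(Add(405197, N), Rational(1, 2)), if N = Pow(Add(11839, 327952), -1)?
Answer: Mul(Rational(2, 339791), Pow(11695801075527487, Rational(1, 2))) ≈ 636.55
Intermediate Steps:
N = Rational(1, 339791) (N = Pow(339791, -1) = Rational(1, 339791) ≈ 2.9430e-6)
Pow(Add(405197, N), Rational(1, 2)) = Pow(Add(405197, Rational(1, 339791)), Rational(1, 2)) = Pow(Rational(137682293828, 339791), Rational(1, 2)) = Mul(Rational(2, 339791), Pow(11695801075527487, Rational(1, 2)))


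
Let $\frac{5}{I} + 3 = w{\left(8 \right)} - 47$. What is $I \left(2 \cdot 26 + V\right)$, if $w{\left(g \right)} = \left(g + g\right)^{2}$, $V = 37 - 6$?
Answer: $\frac{415}{206} \approx 2.0146$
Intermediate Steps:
$V = 31$
$w{\left(g \right)} = 4 g^{2}$ ($w{\left(g \right)} = \left(2 g\right)^{2} = 4 g^{2}$)
$I = \frac{5}{206}$ ($I = \frac{5}{-3 - \left(47 - 4 \cdot 8^{2}\right)} = \frac{5}{-3 + \left(4 \cdot 64 - 47\right)} = \frac{5}{-3 + \left(256 - 47\right)} = \frac{5}{-3 + 209} = \frac{5}{206} \approx 0.024272$)
$I \left(2 \cdot 26 + V\right) = \frac{5 \left(2 \cdot 26 + 31\right)}{206} = \frac{5 \left(52 + 31\right)}{206} = \frac{5}{206} \cdot 83 = \frac{415}{206}$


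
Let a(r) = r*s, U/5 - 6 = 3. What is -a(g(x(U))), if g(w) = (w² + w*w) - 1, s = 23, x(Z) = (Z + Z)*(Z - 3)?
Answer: -657266377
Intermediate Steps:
U = 45 (U = 30 + 5*3 = 30 + 15 = 45)
x(Z) = 2*Z*(-3 + Z) (x(Z) = (2*Z)*(-3 + Z) = 2*Z*(-3 + Z))
g(w) = -1 + 2*w² (g(w) = (w² + w²) - 1 = 2*w² - 1 = -1 + 2*w²)
a(r) = 23*r (a(r) = r*23 = 23*r)
-a(g(x(U))) = -23*(-1 + 2*(2*45*(-3 + 45))²) = -23*(-1 + 2*(2*45*42)²) = -23*(-1 + 2*3780²) = -23*(-1 + 2*14288400) = -23*(-1 + 28576800) = -23*28576799 = -1*657266377 = -657266377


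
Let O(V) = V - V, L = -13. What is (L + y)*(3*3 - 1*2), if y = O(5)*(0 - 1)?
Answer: -91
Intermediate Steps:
O(V) = 0
y = 0 (y = 0*(0 - 1) = 0*(-1) = 0)
(L + y)*(3*3 - 1*2) = (-13 + 0)*(3*3 - 1*2) = -13*(9 - 2) = -13*7 = -91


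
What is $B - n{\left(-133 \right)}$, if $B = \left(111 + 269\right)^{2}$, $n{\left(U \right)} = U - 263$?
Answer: $144796$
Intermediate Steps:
$n{\left(U \right)} = -263 + U$
$B = 144400$ ($B = 380^{2} = 144400$)
$B - n{\left(-133 \right)} = 144400 - \left(-263 - 133\right) = 144400 - -396 = 144400 + 396 = 144796$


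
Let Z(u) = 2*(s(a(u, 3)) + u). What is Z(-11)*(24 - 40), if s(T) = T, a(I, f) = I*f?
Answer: 1408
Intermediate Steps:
Z(u) = 8*u (Z(u) = 2*(u*3 + u) = 2*(3*u + u) = 2*(4*u) = 8*u)
Z(-11)*(24 - 40) = (8*(-11))*(24 - 40) = -88*(-16) = 1408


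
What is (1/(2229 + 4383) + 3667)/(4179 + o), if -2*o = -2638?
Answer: 24246205/36352776 ≈ 0.66697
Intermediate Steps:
o = 1319 (o = -1/2*(-2638) = 1319)
(1/(2229 + 4383) + 3667)/(4179 + o) = (1/(2229 + 4383) + 3667)/(4179 + 1319) = (1/6612 + 3667)/5498 = (1/6612 + 3667)*(1/5498) = (24246205/6612)*(1/5498) = 24246205/36352776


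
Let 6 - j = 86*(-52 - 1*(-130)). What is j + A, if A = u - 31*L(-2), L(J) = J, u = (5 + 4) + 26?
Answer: -6605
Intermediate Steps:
u = 35 (u = 9 + 26 = 35)
j = -6702 (j = 6 - 86*(-52 - 1*(-130)) = 6 - 86*(-52 + 130) = 6 - 86*78 = 6 - 1*6708 = 6 - 6708 = -6702)
A = 97 (A = 35 - 31*(-2) = 35 + 62 = 97)
j + A = -6702 + 97 = -6605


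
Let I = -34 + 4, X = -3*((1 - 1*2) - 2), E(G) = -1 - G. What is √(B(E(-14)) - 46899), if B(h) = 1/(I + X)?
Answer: 4*I*√1292655/21 ≈ 216.56*I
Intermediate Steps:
X = 9 (X = -3*((1 - 2) - 2) = -3*(-1 - 2) = -3*(-3) = 9)
I = -30
B(h) = -1/21 (B(h) = 1/(-30 + 9) = 1/(-21) = -1/21)
√(B(E(-14)) - 46899) = √(-1/21 - 46899) = √(-984880/21) = 4*I*√1292655/21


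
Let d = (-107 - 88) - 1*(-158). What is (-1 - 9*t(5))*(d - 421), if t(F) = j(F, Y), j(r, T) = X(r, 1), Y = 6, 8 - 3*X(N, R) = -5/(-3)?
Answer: 9160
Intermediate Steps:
X(N, R) = 19/9 (X(N, R) = 8/3 - (-5)/(3*(-3)) = 8/3 - (-5)*(-1)/(3*3) = 8/3 - ⅓*5/3 = 8/3 - 5/9 = 19/9)
j(r, T) = 19/9
t(F) = 19/9
d = -37 (d = -195 + 158 = -37)
(-1 - 9*t(5))*(d - 421) = (-1 - 9*19/9)*(-37 - 421) = (-1 - 19)*(-458) = -20*(-458) = 9160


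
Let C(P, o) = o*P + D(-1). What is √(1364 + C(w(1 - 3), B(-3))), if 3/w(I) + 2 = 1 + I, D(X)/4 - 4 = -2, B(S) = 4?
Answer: 6*√38 ≈ 36.987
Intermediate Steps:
D(X) = 8 (D(X) = 16 + 4*(-2) = 16 - 8 = 8)
w(I) = 3/(-1 + I) (w(I) = 3/(-2 + (1 + I)) = 3/(-1 + I))
C(P, o) = 8 + P*o (C(P, o) = o*P + 8 = P*o + 8 = 8 + P*o)
√(1364 + C(w(1 - 3), B(-3))) = √(1364 + (8 + (3/(-1 + (1 - 3)))*4)) = √(1364 + (8 + (3/(-1 - 2))*4)) = √(1364 + (8 + (3/(-3))*4)) = √(1364 + (8 + (3*(-⅓))*4)) = √(1364 + (8 - 1*4)) = √(1364 + (8 - 4)) = √(1364 + 4) = √1368 = 6*√38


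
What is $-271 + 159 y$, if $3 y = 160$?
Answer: $8209$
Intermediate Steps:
$y = \frac{160}{3}$ ($y = \frac{1}{3} \cdot 160 = \frac{160}{3} \approx 53.333$)
$-271 + 159 y = -271 + 159 \cdot \frac{160}{3} = -271 + 8480 = 8209$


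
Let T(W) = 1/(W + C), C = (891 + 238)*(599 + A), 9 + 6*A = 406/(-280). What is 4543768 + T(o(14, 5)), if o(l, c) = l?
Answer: 367673704984672/80918239 ≈ 4.5438e+6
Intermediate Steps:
A = -209/120 (A = -3/2 + (406/(-280))/6 = -3/2 + (406*(-1/280))/6 = -3/2 + (1/6)*(-29/20) = -3/2 - 29/120 = -209/120 ≈ -1.7417)
C = 80916559/120 (C = (891 + 238)*(599 - 209/120) = 1129*(71671/120) = 80916559/120 ≈ 6.7431e+5)
T(W) = 1/(80916559/120 + W) (T(W) = 1/(W + 80916559/120) = 1/(80916559/120 + W))
4543768 + T(o(14, 5)) = 4543768 + 120/(80916559 + 120*14) = 4543768 + 120/(80916559 + 1680) = 4543768 + 120/80918239 = 367673704984672/80918239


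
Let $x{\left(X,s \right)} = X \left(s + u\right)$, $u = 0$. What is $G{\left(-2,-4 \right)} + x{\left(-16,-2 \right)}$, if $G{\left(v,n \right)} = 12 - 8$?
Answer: $36$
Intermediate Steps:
$x{\left(X,s \right)} = X s$ ($x{\left(X,s \right)} = X \left(s + 0\right) = X s$)
$G{\left(v,n \right)} = 4$ ($G{\left(v,n \right)} = 12 - 8 = 4$)
$G{\left(-2,-4 \right)} + x{\left(-16,-2 \right)} = 4 - -32 = 4 + 32 = 36$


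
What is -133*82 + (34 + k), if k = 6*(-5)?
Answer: -10902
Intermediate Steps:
k = -30
-133*82 + (34 + k) = -133*82 + (34 - 30) = -10906 + 4 = -10902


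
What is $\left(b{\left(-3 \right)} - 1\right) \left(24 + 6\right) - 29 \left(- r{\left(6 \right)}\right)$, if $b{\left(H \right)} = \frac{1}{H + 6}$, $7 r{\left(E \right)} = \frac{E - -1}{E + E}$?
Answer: $- \frac{211}{12} \approx -17.583$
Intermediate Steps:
$r{\left(E \right)} = \frac{1 + E}{14 E}$ ($r{\left(E \right)} = \frac{\left(E - -1\right) \frac{1}{E + E}}{7} = \frac{\left(E + 1\right) \frac{1}{2 E}}{7} = \frac{\left(1 + E\right) \frac{1}{2 E}}{7} = \frac{\frac{1}{2} \frac{1}{E} \left(1 + E\right)}{7} = \frac{1 + E}{14 E}$)
$b{\left(H \right)} = \frac{1}{6 + H}$
$\left(b{\left(-3 \right)} - 1\right) \left(24 + 6\right) - 29 \left(- r{\left(6 \right)}\right) = \left(\frac{1}{6 - 3} - 1\right) \left(24 + 6\right) - 29 \left(- \frac{1 + 6}{14 \cdot 6}\right) = \left(\frac{1}{3} - 1\right) 30 - 29 \left(- \frac{7}{14 \cdot 6}\right) = \left(\frac{1}{3} - 1\right) 30 - 29 \left(\left(-1\right) \frac{1}{12}\right) = \left(- \frac{2}{3}\right) 30 - - \frac{29}{12} = -20 + \frac{29}{12} = - \frac{211}{12}$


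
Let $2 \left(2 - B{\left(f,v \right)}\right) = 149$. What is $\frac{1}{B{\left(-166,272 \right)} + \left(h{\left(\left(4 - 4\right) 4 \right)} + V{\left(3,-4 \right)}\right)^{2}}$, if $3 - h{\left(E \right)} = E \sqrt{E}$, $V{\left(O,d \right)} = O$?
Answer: $- \frac{2}{73} \approx -0.027397$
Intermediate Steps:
$B{\left(f,v \right)} = - \frac{145}{2}$ ($B{\left(f,v \right)} = 2 - \frac{149}{2} = - \frac{145}{2}$)
$h{\left(E \right)} = 3 - E^{\frac{3}{2}}$ ($h{\left(E \right)} = 3 - E \sqrt{E} = 3 - E^{\frac{3}{2}}$)
$\frac{1}{B{\left(-166,272 \right)} + \left(h{\left(\left(4 - 4\right) 4 \right)} + V{\left(3,-4 \right)}\right)^{2}} = \frac{1}{- \frac{145}{2} + \left(\left(3 - \left(\left(4 - 4\right) 4\right)^{\frac{3}{2}}\right) + 3\right)^{2}} = \frac{1}{- \frac{145}{2} + \left(\left(3 - \left(0 \cdot 4\right)^{\frac{3}{2}}\right) + 3\right)^{2}} = \frac{1}{- \frac{145}{2} + \left(\left(3 - 0^{\frac{3}{2}}\right) + 3\right)^{2}} = \frac{1}{- \frac{145}{2} + \left(\left(3 - 0\right) + 3\right)^{2}} = \frac{1}{- \frac{145}{2} + \left(\left(3 + 0\right) + 3\right)^{2}} = \frac{1}{- \frac{145}{2} + \left(3 + 3\right)^{2}} = \frac{1}{- \frac{145}{2} + 6^{2}} = \frac{1}{- \frac{145}{2} + 36} = \frac{1}{- \frac{73}{2}} = - \frac{2}{73}$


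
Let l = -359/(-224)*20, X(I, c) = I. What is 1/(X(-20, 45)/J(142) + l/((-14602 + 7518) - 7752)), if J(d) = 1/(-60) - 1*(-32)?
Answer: -1594335904/1000423805 ≈ -1.5937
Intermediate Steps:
J(d) = 1919/60 (J(d) = 1*(-1/60) + 32 = -1/60 + 32 = 1919/60)
l = 1795/56 (l = -359*(-1/224)*20 = (359/224)*20 = 1795/56 ≈ 32.054)
1/(X(-20, 45)/J(142) + l/((-14602 + 7518) - 7752)) = 1/(-20/1919/60 + 1795/(56*((-14602 + 7518) - 7752))) = 1/(-20*60/1919 + 1795/(56*(-7084 - 7752))) = 1/(-1200/1919 + (1795/56)/(-14836)) = 1/(-1200/1919 + (1795/56)*(-1/14836)) = 1/(-1200/1919 - 1795/830816) = 1/(-1000423805/1594335904) = -1594335904/1000423805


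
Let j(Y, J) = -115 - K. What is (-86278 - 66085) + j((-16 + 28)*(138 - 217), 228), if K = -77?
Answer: -152401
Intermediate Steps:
j(Y, J) = -38 (j(Y, J) = -115 - 1*(-77) = -115 + 77 = -38)
(-86278 - 66085) + j((-16 + 28)*(138 - 217), 228) = (-86278 - 66085) - 38 = -152363 - 38 = -152401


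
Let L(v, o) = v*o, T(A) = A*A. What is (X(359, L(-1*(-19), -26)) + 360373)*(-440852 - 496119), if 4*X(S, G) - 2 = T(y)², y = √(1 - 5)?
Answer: -675326533105/2 ≈ -3.3766e+11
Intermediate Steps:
y = 2*I (y = √(-4) = 2*I ≈ 2.0*I)
T(A) = A²
L(v, o) = o*v
X(S, G) = 9/2 (X(S, G) = ½ + ((2*I)²)²/4 = ½ + (¼)*(-4)² = ½ + (¼)*16 = ½ + 4 = 9/2)
(X(359, L(-1*(-19), -26)) + 360373)*(-440852 - 496119) = (9/2 + 360373)*(-440852 - 496119) = (720755/2)*(-936971) = -675326533105/2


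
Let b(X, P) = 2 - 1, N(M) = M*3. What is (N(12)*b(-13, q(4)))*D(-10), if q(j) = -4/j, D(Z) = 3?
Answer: 108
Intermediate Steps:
N(M) = 3*M
b(X, P) = 1
(N(12)*b(-13, q(4)))*D(-10) = ((3*12)*1)*3 = (36*1)*3 = 36*3 = 108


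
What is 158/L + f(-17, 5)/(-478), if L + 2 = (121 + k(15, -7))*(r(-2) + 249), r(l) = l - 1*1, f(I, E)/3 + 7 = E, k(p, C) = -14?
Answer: 58361/3145240 ≈ 0.018555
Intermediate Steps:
f(I, E) = -21 + 3*E
r(l) = -1 + l (r(l) = l - 1 = -1 + l)
L = 26320 (L = -2 + (121 - 14)*((-1 - 2) + 249) = -2 + 107*(-3 + 249) = -2 + 107*246 = -2 + 26322 = 26320)
158/L + f(-17, 5)/(-478) = 158/26320 + (-21 + 3*5)/(-478) = 158*(1/26320) + (-21 + 15)*(-1/478) = 79/13160 - 6*(-1/478) = 79/13160 + 3/239 = 58361/3145240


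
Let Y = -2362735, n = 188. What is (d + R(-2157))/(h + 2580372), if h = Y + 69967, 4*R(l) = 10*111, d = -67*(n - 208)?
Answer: 3235/575208 ≈ 0.0056241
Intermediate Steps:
d = 1340 (d = -67*(188 - 208) = -67*(-20) = 1340)
R(l) = 555/2 (R(l) = (10*111)/4 = (1/4)*1110 = 555/2)
h = -2292768 (h = -2362735 + 69967 = -2292768)
(d + R(-2157))/(h + 2580372) = (1340 + 555/2)/(-2292768 + 2580372) = (3235/2)/287604 = (3235/2)*(1/287604) = 3235/575208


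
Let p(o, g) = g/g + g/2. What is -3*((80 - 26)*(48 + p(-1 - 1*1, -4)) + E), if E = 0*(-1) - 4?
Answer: -7602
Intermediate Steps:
p(o, g) = 1 + g/2 (p(o, g) = 1 + g*(½) = 1 + g/2)
E = -4 (E = 0 - 4 = -4)
-3*((80 - 26)*(48 + p(-1 - 1*1, -4)) + E) = -3*((80 - 26)*(48 + (1 + (½)*(-4))) - 4) = -3*(54*(48 + (1 - 2)) - 4) = -3*(54*(48 - 1) - 4) = -3*(54*47 - 4) = -3*(2538 - 4) = -3*2534 = -7602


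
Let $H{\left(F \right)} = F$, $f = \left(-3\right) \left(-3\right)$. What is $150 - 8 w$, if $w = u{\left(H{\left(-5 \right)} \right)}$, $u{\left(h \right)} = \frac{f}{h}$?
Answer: $\frac{822}{5} \approx 164.4$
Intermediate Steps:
$f = 9$
$u{\left(h \right)} = \frac{9}{h}$
$w = - \frac{9}{5}$ ($w = \frac{9}{-5} = 9 \left(- \frac{1}{5}\right) = - \frac{9}{5} \approx -1.8$)
$150 - 8 w = 150 - - \frac{72}{5} = 150 + \frac{72}{5} = \frac{822}{5}$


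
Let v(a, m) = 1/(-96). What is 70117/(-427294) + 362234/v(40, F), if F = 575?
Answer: -14858919890533/427294 ≈ -3.4774e+7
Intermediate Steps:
v(a, m) = -1/96
70117/(-427294) + 362234/v(40, F) = 70117/(-427294) + 362234/(-1/96) = 70117*(-1/427294) + 362234*(-96) = -70117/427294 - 34774464 = -14858919890533/427294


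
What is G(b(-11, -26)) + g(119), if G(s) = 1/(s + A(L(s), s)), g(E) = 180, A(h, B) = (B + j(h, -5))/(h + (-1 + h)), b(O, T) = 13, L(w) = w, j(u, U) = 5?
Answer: 61765/343 ≈ 180.07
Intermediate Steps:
A(h, B) = (5 + B)/(-1 + 2*h) (A(h, B) = (B + 5)/(h + (-1 + h)) = (5 + B)/(-1 + 2*h))
G(s) = 1/(s + (5 + s)/(-1 + 2*s))
G(b(-11, -26)) + g(119) = (-1 + 2*13)/(5 + 2*13**2) + 180 = (-1 + 26)/(5 + 2*169) + 180 = 25/(5 + 338) + 180 = 25/343 + 180 = 61765/343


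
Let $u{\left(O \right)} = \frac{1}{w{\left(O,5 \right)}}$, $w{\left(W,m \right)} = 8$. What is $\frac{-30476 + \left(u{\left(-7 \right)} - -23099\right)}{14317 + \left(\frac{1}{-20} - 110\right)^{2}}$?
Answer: $- \frac{2950750}{10571201} \approx -0.27913$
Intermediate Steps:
$u{\left(O \right)} = \frac{1}{8}$
$\frac{-30476 + \left(u{\left(-7 \right)} - -23099\right)}{14317 + \left(\frac{1}{-20} - 110\right)^{2}} = \frac{-30476 + \left(\frac{1}{8} - -23099\right)}{14317 + \left(\frac{1}{-20} - 110\right)^{2}} = \frac{-30476 + \left(\frac{1}{8} + 23099\right)}{14317 + \left(- \frac{1}{20} - 110\right)^{2}} = \frac{-30476 + \frac{184793}{8}}{14317 + \left(- \frac{2201}{20}\right)^{2}} = - \frac{59015}{8 \left(14317 + \frac{4844401}{400}\right)} = - \frac{59015}{8 \cdot \frac{10571201}{400}} = \left(- \frac{59015}{8}\right) \frac{400}{10571201} = - \frac{2950750}{10571201}$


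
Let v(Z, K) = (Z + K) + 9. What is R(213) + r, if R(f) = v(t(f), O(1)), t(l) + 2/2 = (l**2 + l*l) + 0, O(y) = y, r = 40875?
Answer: 131622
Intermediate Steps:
t(l) = -1 + 2*l**2 (t(l) = -1 + ((l**2 + l*l) + 0) = -1 + ((l**2 + l**2) + 0) = -1 + (2*l**2 + 0) = -1 + 2*l**2)
v(Z, K) = 9 + K + Z (v(Z, K) = (K + Z) + 9 = 9 + K + Z)
R(f) = 9 + 2*f**2 (R(f) = 9 + 1 + (-1 + 2*f**2) = 9 + 2*f**2)
R(213) + r = (9 + 2*213**2) + 40875 = (9 + 2*45369) + 40875 = (9 + 90738) + 40875 = 90747 + 40875 = 131622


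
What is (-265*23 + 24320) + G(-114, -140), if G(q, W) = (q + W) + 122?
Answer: 18093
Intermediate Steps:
G(q, W) = 122 + W + q (G(q, W) = (W + q) + 122 = 122 + W + q)
(-265*23 + 24320) + G(-114, -140) = (-265*23 + 24320) + (122 - 140 - 114) = (-6095 + 24320) - 132 = 18225 - 132 = 18093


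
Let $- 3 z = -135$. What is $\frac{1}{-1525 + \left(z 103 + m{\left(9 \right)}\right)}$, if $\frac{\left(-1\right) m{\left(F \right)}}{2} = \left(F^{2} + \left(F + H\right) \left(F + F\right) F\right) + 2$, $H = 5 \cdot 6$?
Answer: $- \frac{1}{9692} \approx -0.00010318$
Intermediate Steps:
$H = 30$
$z = 45$ ($z = \left(- \frac{1}{3}\right) \left(-135\right) = 45$)
$m{\left(F \right)} = -4 - 2 F^{2} - 4 F^{2} \left(30 + F\right)$ ($m{\left(F \right)} = - 2 \left(\left(F^{2} + \left(F + 30\right) \left(F + F\right) F\right) + 2\right) = - 2 \left(\left(F^{2} + \left(30 + F\right) 2 F F\right) + 2\right) = - 2 \left(\left(F^{2} + 2 F \left(30 + F\right) F\right) + 2\right) = - 2 \left(\left(F^{2} + 2 F^{2} \left(30 + F\right)\right) + 2\right) = - 2 \left(2 + F^{2} + 2 F^{2} \left(30 + F\right)\right) = -4 - 2 F^{2} - 4 F^{2} \left(30 + F\right)$)
$\frac{1}{-1525 + \left(z 103 + m{\left(9 \right)}\right)} = \frac{1}{-1525 + \left(45 \cdot 103 - \left(4 + 2916 + 9882\right)\right)} = \frac{1}{-1525 + \left(4635 - 12802\right)} = \frac{1}{-1525 - 8167} = \frac{1}{-9692} = - \frac{1}{9692}$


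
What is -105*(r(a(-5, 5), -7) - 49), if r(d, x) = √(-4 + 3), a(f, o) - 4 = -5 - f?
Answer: 5145 - 105*I ≈ 5145.0 - 105.0*I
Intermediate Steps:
a(f, o) = -1 - f (a(f, o) = 4 + (-5 - f) = -1 - f)
r(d, x) = I (r(d, x) = √(-1) = I)
-105*(r(a(-5, 5), -7) - 49) = -105*(I - 49) = -105*(-49 + I) = 5145 - 105*I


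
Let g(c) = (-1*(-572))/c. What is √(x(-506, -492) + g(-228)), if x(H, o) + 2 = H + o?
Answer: I*√3257151/57 ≈ 31.662*I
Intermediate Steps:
g(c) = 572/c
x(H, o) = -2 + H + o (x(H, o) = -2 + (H + o) = -2 + H + o)
√(x(-506, -492) + g(-228)) = √((-2 - 506 - 492) + 572/(-228)) = √(-1000 + 572*(-1/228)) = √(-1000 - 143/57) = √(-57143/57) = I*√3257151/57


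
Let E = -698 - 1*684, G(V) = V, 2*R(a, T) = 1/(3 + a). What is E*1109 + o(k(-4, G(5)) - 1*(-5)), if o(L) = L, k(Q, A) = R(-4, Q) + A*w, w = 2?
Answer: -3065247/2 ≈ -1.5326e+6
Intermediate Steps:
R(a, T) = 1/(2*(3 + a))
k(Q, A) = -½ + 2*A (k(Q, A) = 1/(2*(3 - 4)) + A*2 = (½)/(-1) + 2*A = (½)*(-1) + 2*A = -½ + 2*A)
E = -1382 (E = -698 - 684 = -1382)
E*1109 + o(k(-4, G(5)) - 1*(-5)) = -1382*1109 + ((-½ + 2*5) - 1*(-5)) = -1532638 + ((-½ + 10) + 5) = -1532638 + (19/2 + 5) = -1532638 + 29/2 = -3065247/2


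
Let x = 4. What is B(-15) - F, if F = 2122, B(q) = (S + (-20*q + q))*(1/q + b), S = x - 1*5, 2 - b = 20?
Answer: -108794/15 ≈ -7252.9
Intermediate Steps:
b = -18 (b = 2 - 1*20 = 2 - 20 = -18)
S = -1 (S = 4 - 1*5 = 4 - 5 = -1)
B(q) = (-1 - 19*q)*(-18 + 1/q) (B(q) = (-1 + (-20*q + q))*(1/q - 18) = (-1 - 19*q)*(-18 + 1/q))
B(-15) - F = (-1 - 1/(-15) + 342*(-15)) - 1*2122 = (-1 - 1*(-1/15) - 5130) - 2122 = (-1 + 1/15 - 5130) - 2122 = -76964/15 - 2122 = -108794/15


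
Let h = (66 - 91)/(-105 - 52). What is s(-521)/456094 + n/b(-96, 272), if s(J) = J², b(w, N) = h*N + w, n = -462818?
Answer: 8285785470999/943202392 ≈ 8784.7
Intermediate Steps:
h = 25/157 (h = -25/(-157) = -25*(-1/157) = 25/157 ≈ 0.15924)
b(w, N) = w + 25*N/157 (b(w, N) = 25*N/157 + w = w + 25*N/157)
s(-521)/456094 + n/b(-96, 272) = (-521)²/456094 - 462818/(-96 + (25/157)*272) = 271441*(1/456094) - 462818/(-96 + 6800/157) = 271441/456094 - 462818/(-8272/157) = 271441/456094 - 462818*(-157/8272) = 271441/456094 + 36331213/4136 = 8285785470999/943202392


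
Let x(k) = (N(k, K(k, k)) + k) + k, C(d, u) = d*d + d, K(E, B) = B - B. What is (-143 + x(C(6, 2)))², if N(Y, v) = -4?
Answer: 3969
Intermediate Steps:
K(E, B) = 0
C(d, u) = d + d² (C(d, u) = d² + d = d + d²)
x(k) = -4 + 2*k (x(k) = (-4 + k) + k = -4 + 2*k)
(-143 + x(C(6, 2)))² = (-143 + (-4 + 2*(6*(1 + 6))))² = (-143 + (-4 + 2*(6*7)))² = (-143 + (-4 + 2*42))² = (-143 + (-4 + 84))² = (-143 + 80)² = (-63)² = 3969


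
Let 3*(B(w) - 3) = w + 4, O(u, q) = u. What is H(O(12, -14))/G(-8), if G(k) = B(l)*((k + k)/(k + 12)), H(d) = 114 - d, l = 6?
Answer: -153/38 ≈ -4.0263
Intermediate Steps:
B(w) = 13/3 + w/3 (B(w) = 3 + (w + 4)/3 = 3 + (4 + w)/3 = 3 + (4/3 + w/3) = 13/3 + w/3)
G(k) = 38*k/(3*(12 + k)) (G(k) = (13/3 + (⅓)*6)*((k + k)/(k + 12)) = (13/3 + 2)*((2*k)/(12 + k)) = 19*(2*k/(12 + k))/3 = 38*k/(3*(12 + k)))
H(O(12, -14))/G(-8) = (114 - 1*12)/(((38/3)*(-8)/(12 - 8))) = (114 - 12)/(((38/3)*(-8)/4)) = 102/(((38/3)*(-8)*(¼))) = 102/(-76/3) = 102*(-3/76) = -153/38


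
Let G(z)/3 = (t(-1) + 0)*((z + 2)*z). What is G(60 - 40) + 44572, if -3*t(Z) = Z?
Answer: 45012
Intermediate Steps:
t(Z) = -Z/3
G(z) = z*(2 + z) (G(z) = 3*((-1/3*(-1) + 0)*((z + 2)*z)) = 3*((1/3 + 0)*((2 + z)*z)) = 3*((z*(2 + z))/3) = 3*(z*(2 + z)/3) = z*(2 + z))
G(60 - 40) + 44572 = (60 - 40)*(2 + (60 - 40)) + 44572 = 20*(2 + 20) + 44572 = 20*22 + 44572 = 440 + 44572 = 45012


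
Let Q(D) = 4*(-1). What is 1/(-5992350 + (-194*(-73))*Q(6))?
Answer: -1/6048998 ≈ -1.6532e-7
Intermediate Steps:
Q(D) = -4
1/(-5992350 + (-194*(-73))*Q(6)) = 1/(-5992350 - 194*(-73)*(-4)) = 1/(-5992350 + 14162*(-4)) = 1/(-5992350 - 56648) = 1/(-6048998) = -1/6048998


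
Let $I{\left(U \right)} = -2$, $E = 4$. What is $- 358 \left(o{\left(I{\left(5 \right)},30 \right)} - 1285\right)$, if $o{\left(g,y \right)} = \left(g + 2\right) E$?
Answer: $460030$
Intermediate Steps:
$o{\left(g,y \right)} = 8 + 4 g$ ($o{\left(g,y \right)} = \left(g + 2\right) 4 = \left(2 + g\right) 4 = 8 + 4 g$)
$- 358 \left(o{\left(I{\left(5 \right)},30 \right)} - 1285\right) = - 358 \left(\left(8 + 4 \left(-2\right)\right) - 1285\right) = - 358 \left(\left(8 - 8\right) - 1285\right) = - 358 \left(0 - 1285\right) = \left(-358\right) \left(-1285\right) = 460030$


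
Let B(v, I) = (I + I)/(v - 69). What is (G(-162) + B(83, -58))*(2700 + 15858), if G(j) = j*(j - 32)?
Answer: 4081609404/7 ≈ 5.8309e+8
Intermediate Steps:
B(v, I) = 2*I/(-69 + v) (B(v, I) = (2*I)/(-69 + v) = 2*I/(-69 + v))
G(j) = j*(-32 + j)
(G(-162) + B(83, -58))*(2700 + 15858) = (-162*(-32 - 162) + 2*(-58)/(-69 + 83))*(2700 + 15858) = (-162*(-194) + 2*(-58)/14)*18558 = (31428 + 2*(-58)*(1/14))*18558 = (31428 - 58/7)*18558 = (219938/7)*18558 = 4081609404/7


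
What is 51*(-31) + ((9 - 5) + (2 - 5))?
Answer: -1580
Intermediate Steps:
51*(-31) + ((9 - 5) + (2 - 5)) = -1581 + (4 - 3) = -1581 + 1 = -1580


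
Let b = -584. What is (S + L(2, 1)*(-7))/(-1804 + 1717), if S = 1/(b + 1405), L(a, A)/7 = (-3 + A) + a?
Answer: -1/71427 ≈ -1.4000e-5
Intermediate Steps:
L(a, A) = -21 + 7*A + 7*a (L(a, A) = 7*((-3 + A) + a) = 7*(-3 + A + a) = -21 + 7*A + 7*a)
S = 1/821 (S = 1/(-584 + 1405) = 1/821 ≈ 0.0012180)
(S + L(2, 1)*(-7))/(-1804 + 1717) = (1/821 + (-21 + 7*1 + 7*2)*(-7))/(-1804 + 1717) = (1/821 + (-21 + 7 + 14)*(-7))/(-87) = (1/821 + 0*(-7))*(-1/87) = (1/821 + 0)*(-1/87) = (1/821)*(-1/87) = -1/71427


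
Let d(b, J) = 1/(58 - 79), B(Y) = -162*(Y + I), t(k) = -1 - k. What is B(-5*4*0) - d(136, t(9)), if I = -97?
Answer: 329995/21 ≈ 15714.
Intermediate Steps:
B(Y) = 15714 - 162*Y (B(Y) = -162*(Y - 97) = -162*(-97 + Y) = 15714 - 162*Y)
d(b, J) = -1/21 (d(b, J) = 1/(-21) = -1/21)
B(-5*4*0) - d(136, t(9)) = (15714 - 162*(-5*4)*0) - 1*(-1/21) = (15714 - (-3240)*0) + 1/21 = (15714 - 162*0) + 1/21 = (15714 + 0) + 1/21 = 15714 + 1/21 = 329995/21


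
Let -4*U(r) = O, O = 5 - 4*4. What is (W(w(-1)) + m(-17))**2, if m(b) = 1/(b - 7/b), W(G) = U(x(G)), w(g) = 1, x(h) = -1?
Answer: 2301289/318096 ≈ 7.2346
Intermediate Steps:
O = -11 (O = 5 - 16 = -11)
U(r) = 11/4 (U(r) = -1/4*(-11) = 11/4)
W(G) = 11/4
(W(w(-1)) + m(-17))**2 = (11/4 - 17/(-7 + (-17)**2))**2 = (11/4 - 17/(-7 + 289))**2 = (11/4 - 17/282)**2 = (1517/564)**2 = 2301289/318096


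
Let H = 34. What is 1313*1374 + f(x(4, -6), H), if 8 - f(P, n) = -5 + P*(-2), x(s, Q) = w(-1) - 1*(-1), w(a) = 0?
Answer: 1804077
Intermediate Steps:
x(s, Q) = 1 (x(s, Q) = 0 - 1*(-1) = 0 + 1 = 1)
f(P, n) = 13 + 2*P (f(P, n) = 8 - (-5 + P*(-2)) = 8 - (-5 - 2*P) = 8 + (5 + 2*P) = 13 + 2*P)
1313*1374 + f(x(4, -6), H) = 1313*1374 + (13 + 2*1) = 1804062 + (13 + 2) = 1804062 + 15 = 1804077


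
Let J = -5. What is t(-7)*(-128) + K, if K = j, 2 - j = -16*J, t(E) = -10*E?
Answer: -9038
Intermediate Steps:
j = -78 (j = 2 - (-16)*(-5) = 2 - 1*80 = 2 - 80 = -78)
K = -78
t(-7)*(-128) + K = -10*(-7)*(-128) - 78 = 70*(-128) - 78 = -8960 - 78 = -9038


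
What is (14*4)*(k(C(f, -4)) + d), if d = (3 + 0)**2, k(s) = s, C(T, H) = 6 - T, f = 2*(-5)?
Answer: 1400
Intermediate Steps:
f = -10
d = 9 (d = 3**2 = 9)
(14*4)*(k(C(f, -4)) + d) = (14*4)*((6 - 1*(-10)) + 9) = 56*((6 + 10) + 9) = 56*(16 + 9) = 56*25 = 1400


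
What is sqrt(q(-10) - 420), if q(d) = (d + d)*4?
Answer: 10*I*sqrt(5) ≈ 22.361*I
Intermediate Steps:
q(d) = 8*d (q(d) = (2*d)*4 = 8*d)
sqrt(q(-10) - 420) = sqrt(8*(-10) - 420) = sqrt(-80 - 420) = sqrt(-500) = 10*I*sqrt(5)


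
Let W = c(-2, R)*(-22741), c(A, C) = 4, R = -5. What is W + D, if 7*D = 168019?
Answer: -468729/7 ≈ -66961.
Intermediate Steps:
D = 168019/7 (D = (⅐)*168019 = 168019/7 ≈ 24003.)
W = -90964 (W = 4*(-22741) = -90964)
W + D = -90964 + 168019/7 = -468729/7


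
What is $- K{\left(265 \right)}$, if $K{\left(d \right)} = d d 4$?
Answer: $-280900$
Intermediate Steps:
$K{\left(d \right)} = 4 d^{2}$ ($K{\left(d \right)} = d^{2} \cdot 4 = 4 d^{2}$)
$- K{\left(265 \right)} = - 4 \cdot 265^{2} = - 4 \cdot 70225 = \left(-1\right) 280900 = -280900$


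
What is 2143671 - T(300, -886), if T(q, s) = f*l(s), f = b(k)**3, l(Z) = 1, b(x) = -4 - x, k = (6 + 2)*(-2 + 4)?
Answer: 2151671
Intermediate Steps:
k = 16 (k = 8*2 = 16)
f = -8000 (f = (-4 - 1*16)**3 = (-4 - 16)**3 = (-20)**3 = -8000)
T(q, s) = -8000 (T(q, s) = -8000*1 = -8000)
2143671 - T(300, -886) = 2143671 - 1*(-8000) = 2143671 + 8000 = 2151671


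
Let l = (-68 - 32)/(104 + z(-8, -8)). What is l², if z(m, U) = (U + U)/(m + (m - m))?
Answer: 2500/2809 ≈ 0.89000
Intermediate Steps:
z(m, U) = 2*U/m (z(m, U) = (2*U)/(m + 0) = (2*U)/m = 2*U/m)
l = -50/53 (l = (-68 - 32)/(104 + 2*(-8)/(-8)) = -100/(104 + 2*(-8)*(-⅛)) = -100/(104 + 2) = -100/106 = -100*1/106 = -50/53 ≈ -0.94340)
l² = (-50/53)² = 2500/2809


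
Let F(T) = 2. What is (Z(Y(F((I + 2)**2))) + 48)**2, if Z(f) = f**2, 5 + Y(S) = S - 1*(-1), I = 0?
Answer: 2704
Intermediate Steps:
Y(S) = -4 + S (Y(S) = -5 + (S - 1*(-1)) = -5 + (S + 1) = -5 + (1 + S) = -4 + S)
(Z(Y(F((I + 2)**2))) + 48)**2 = ((-4 + 2)**2 + 48)**2 = ((-2)**2 + 48)**2 = (4 + 48)**2 = 52**2 = 2704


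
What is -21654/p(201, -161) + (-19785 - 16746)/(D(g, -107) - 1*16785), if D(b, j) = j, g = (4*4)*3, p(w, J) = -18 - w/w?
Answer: 8938377/7828 ≈ 1141.8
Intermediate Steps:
p(w, J) = -19 (p(w, J) = -18 - 1*1 = -18 - 1 = -19)
g = 48 (g = 16*3 = 48)
-21654/p(201, -161) + (-19785 - 16746)/(D(g, -107) - 1*16785) = -21654/(-19) + (-19785 - 16746)/(-107 - 1*16785) = -21654*(-1/19) - 36531/(-107 - 16785) = 21654/19 - 36531/(-16892) = 21654/19 - 36531*(-1/16892) = 21654/19 + 891/412 = 8938377/7828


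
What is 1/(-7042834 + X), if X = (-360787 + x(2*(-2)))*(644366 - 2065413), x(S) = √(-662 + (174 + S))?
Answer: 170896080385/87616411204046575742951 + 2842094*I*√123/262849233612139727228853 ≈ 1.9505e-12 + 1.1992e-16*I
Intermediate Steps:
x(S) = √(-488 + S)
X = 512695283989 - 2842094*I*√123 (X = (-360787 + √(-488 + 2*(-2)))*(644366 - 2065413) = (-360787 + √(-488 - 4))*(-1421047) = (-360787 + √(-492))*(-1421047) = (-360787 + 2*I*√123)*(-1421047) = 512695283989 - 2842094*I*√123 ≈ 5.127e+11 - 3.152e+7*I)
1/(-7042834 + X) = 1/(-7042834 + (512695283989 - 2842094*I*√123)) = 1/(512688241155 - 2842094*I*√123)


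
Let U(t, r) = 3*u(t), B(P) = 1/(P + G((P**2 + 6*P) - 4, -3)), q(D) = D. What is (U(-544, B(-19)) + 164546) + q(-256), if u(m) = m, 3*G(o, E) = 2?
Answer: 162658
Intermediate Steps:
G(o, E) = 2/3 (G(o, E) = (1/3)*2 = 2/3)
B(P) = 1/(2/3 + P) (B(P) = 1/(P + 2/3) = 1/(2/3 + P))
U(t, r) = 3*t
(U(-544, B(-19)) + 164546) + q(-256) = (3*(-544) + 164546) - 256 = (-1632 + 164546) - 256 = 162914 - 256 = 162658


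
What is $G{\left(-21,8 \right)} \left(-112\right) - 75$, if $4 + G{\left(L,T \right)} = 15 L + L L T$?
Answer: $-359483$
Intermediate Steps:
$G{\left(L,T \right)} = -4 + 15 L + T L^{2}$ ($G{\left(L,T \right)} = -4 + \left(15 L + L L T\right) = -4 + \left(15 L + L^{2} T\right) = -4 + \left(15 L + T L^{2}\right) = -4 + 15 L + T L^{2}$)
$G{\left(-21,8 \right)} \left(-112\right) - 75 = \left(-4 + 15 \left(-21\right) + 8 \left(-21\right)^{2}\right) \left(-112\right) - 75 = \left(-4 - 315 + 8 \cdot 441\right) \left(-112\right) - 75 = \left(-4 - 315 + 3528\right) \left(-112\right) - 75 = 3209 \left(-112\right) - 75 = -359408 - 75 = -359483$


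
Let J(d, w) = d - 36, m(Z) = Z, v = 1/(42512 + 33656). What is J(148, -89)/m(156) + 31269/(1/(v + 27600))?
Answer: 2563658860820995/2970552 ≈ 8.6302e+8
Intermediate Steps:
v = 1/76168 ≈ 1.3129e-5
J(d, w) = -36 + d
J(148, -89)/m(156) + 31269/(1/(v + 27600)) = (-36 + 148)/156 + 31269/(1/(1/76168 + 27600)) = 112*(1/156) + 31269/(1/(2102236801/76168)) = 28/39 + 31269/(76168/2102236801) = 28/39 + 31269*(2102236801/76168) = 28/39 + 65734842530469/76168 = 2563658860820995/2970552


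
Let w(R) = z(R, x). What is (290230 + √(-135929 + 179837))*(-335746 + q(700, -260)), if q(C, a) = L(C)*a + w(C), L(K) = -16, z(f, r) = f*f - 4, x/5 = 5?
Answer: 45975334300 + 316820*√10977 ≈ 4.6009e+10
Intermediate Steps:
x = 25 (x = 5*5 = 25)
z(f, r) = -4 + f² (z(f, r) = f² - 4 = -4 + f²)
w(R) = -4 + R²
q(C, a) = -4 + C² - 16*a (q(C, a) = -16*a + (-4 + C²) = -4 + C² - 16*a)
(290230 + √(-135929 + 179837))*(-335746 + q(700, -260)) = (290230 + √(-135929 + 179837))*(-335746 + (-4 + 700² - 16*(-260))) = (290230 + √43908)*(-335746 + (-4 + 490000 + 4160)) = (290230 + 2*√10977)*(-335746 + 494156) = (290230 + 2*√10977)*158410 = 45975334300 + 316820*√10977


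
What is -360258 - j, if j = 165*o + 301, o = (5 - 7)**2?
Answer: -361219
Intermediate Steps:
o = 4 (o = (-2)**2 = 4)
j = 961 (j = 165*4 + 301 = 660 + 301 = 961)
-360258 - j = -360258 - 1*961 = -360258 - 961 = -361219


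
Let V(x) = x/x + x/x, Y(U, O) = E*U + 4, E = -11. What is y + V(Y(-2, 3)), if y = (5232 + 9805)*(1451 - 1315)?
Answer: 2045034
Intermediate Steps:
Y(U, O) = 4 - 11*U (Y(U, O) = -11*U + 4 = 4 - 11*U)
y = 2045032 (y = 15037*136 = 2045032)
V(x) = 2 (V(x) = 1 + 1 = 2)
y + V(Y(-2, 3)) = 2045032 + 2 = 2045034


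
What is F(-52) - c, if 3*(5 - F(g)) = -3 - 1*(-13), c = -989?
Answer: 2972/3 ≈ 990.67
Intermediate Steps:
F(g) = 5/3 (F(g) = 5 - (-3 - 1*(-13))/3 = 5 - (-3 + 13)/3 = 5 - ⅓*10 = 5 - 10/3 = 5/3)
F(-52) - c = 5/3 - 1*(-989) = 5/3 + 989 = 2972/3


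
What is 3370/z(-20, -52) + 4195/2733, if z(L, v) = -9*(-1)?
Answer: 3082655/8199 ≈ 375.98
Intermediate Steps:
z(L, v) = 9
3370/z(-20, -52) + 4195/2733 = 3370/9 + 4195/2733 = 3082655/8199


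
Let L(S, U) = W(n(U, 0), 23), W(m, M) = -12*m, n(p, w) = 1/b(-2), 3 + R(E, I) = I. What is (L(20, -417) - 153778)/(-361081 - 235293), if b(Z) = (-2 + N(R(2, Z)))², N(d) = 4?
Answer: 153781/596374 ≈ 0.25786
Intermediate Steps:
R(E, I) = -3 + I
b(Z) = 4 (b(Z) = (-2 + 4)² = 2² = 4)
n(p, w) = ¼ (n(p, w) = 1/4 = ¼)
L(S, U) = -3 (L(S, U) = -12*¼ = -3)
(L(20, -417) - 153778)/(-361081 - 235293) = (-3 - 153778)/(-361081 - 235293) = -153781/(-596374) = -153781*(-1/596374) = 153781/596374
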